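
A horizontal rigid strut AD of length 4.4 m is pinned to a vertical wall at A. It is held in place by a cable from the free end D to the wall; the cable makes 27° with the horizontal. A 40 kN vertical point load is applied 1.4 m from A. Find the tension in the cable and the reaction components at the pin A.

ΣM about A: T·sin27°·4.4 − 40·1.4 = 0 → T = 56/(4.4·0.45399) = 28.0343 ≈ 28.03 kN.
ΣF_x = 0: A_x − T·cos27° = 0 → A_x = 28.0343 × 0.891007 = 24.98 kN.
ΣF_y = 0: A_y + T·sin27° − 40 = 0 → A_y = 40 − 28.0343 × 0.45399 = 27.27 kN.

T = 28.03 kN, A_x = 24.98 kN, A_y = 27.27 kN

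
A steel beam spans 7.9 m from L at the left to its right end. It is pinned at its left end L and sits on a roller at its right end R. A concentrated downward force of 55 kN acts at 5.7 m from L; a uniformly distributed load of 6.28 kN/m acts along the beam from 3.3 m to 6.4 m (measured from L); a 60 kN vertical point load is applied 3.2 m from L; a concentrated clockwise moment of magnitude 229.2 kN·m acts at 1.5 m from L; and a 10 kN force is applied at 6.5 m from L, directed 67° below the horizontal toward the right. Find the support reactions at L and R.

Resultant of the distributed load: 6.28 × 3.1 = 19.468 kN at 4.85 m from L.
Moments about L: R_y·7.9 − 55·5.7 − (6.28·3.1)·4.85 − 60·3.2 − 229.2 − 10·sin67°·6.5 = 0 → R_y = 888.953/7.9 = 112.526 ≈ 112.5 kN.
ΣF_y = 0: L_y + 112.526 − 55 − 6.28·3.1 − 60 − 10·sin67° = 0 → L_y = 31.15 kN.
ΣF_x = 0: L_x + 10·cos67° = 0 → L_x = -3.907 kN.

L_x = -3.907 kN, L_y = 31.15 kN, R_y = 112.5 kN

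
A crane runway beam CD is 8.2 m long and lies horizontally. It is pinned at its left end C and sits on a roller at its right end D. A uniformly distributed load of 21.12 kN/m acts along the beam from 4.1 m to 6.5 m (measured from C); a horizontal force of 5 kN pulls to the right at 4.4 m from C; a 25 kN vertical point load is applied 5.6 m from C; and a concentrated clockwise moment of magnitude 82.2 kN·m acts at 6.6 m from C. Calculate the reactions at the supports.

C_x = -5.000 kN, C_y = 15.83 kN, D_y = 59.86 kN

Resultant of the distributed load: 21.12 × 2.4 = 50.688 kN at 5.3 m from C.
Moments about C: D_y·8.2 − (21.12·2.4)·5.3 − 25·5.6 − 82.2 = 0 → D_y = 490.8464/8.2 = 59.8593 ≈ 59.86 kN.
ΣF_y = 0: C_y + 59.8593 − 21.12·2.4 − 25 = 0 → C_y = 15.83 kN.
ΣF_x = 0: C_x + 5 = 0 → C_x = -5.000 kN.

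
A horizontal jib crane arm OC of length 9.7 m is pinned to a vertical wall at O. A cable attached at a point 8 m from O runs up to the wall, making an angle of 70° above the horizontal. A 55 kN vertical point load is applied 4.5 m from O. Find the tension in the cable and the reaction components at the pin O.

T = 32.92 kN, O_x = 11.26 kN, O_y = 24.06 kN

ΣM about O: T·sin70°·8 − 55·4.5 = 0 → T = 247.5/(8·0.939693) = 32.923 ≈ 32.92 kN.
ΣF_x = 0: O_x − T·cos70° = 0 → O_x = 32.923 × 0.34202 = 11.26 kN.
ΣF_y = 0: O_y + T·sin70° − 55 = 0 → O_y = 55 − 32.923 × 0.939693 = 24.06 kN.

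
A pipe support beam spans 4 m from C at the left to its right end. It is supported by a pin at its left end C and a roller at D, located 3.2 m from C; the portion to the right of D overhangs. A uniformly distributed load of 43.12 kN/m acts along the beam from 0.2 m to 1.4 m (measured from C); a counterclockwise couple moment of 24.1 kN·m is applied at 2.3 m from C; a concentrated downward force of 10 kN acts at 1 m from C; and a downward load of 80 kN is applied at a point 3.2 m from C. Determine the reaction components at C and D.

C_x = 0, C_y = 53.21 kN, D_y = 88.53 kN

Resultant of the distributed load: 43.12 × 1.2 = 51.744 kN at 0.8 m from C.
Taking moments about C: D_y·3.2 − (43.12·1.2)·0.8 + 24.1 − 10·1 − 80·3.2 = 0 → D_y = 283.2952/3.2 = 88.5298 ≈ 88.53 kN.
ΣF_y = 0: C_y + 88.5298 − 43.12·1.2 − 10 − 80 = 0 → C_y = 53.21 kN.
ΣF_x = 0: no horizontal applied forces, so C_x = 0.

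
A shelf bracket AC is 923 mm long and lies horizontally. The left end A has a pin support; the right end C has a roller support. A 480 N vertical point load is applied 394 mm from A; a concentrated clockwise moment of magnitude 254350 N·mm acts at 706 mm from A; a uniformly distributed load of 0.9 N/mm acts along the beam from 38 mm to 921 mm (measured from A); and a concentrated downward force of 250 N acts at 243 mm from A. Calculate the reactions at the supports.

Resultant of the distributed load: 0.9 × 883 = 794.7 N at 479.5 mm from A.
ΣM about A: C_y·923 − 480·394 − 254350 − (0.9·883)·479.5 − 250·243 = 0 → C_y = 885278.65/923 = 959.132 ≈ 959.1 N.
ΣF_y = 0: A_y + 959.132 − 480 − 0.9·883 − 250 = 0 → A_y = 565.6 N.
ΣF_x = 0: no horizontal applied forces, so A_x = 0.

A_x = 0, A_y = 565.6 N, C_y = 959.1 N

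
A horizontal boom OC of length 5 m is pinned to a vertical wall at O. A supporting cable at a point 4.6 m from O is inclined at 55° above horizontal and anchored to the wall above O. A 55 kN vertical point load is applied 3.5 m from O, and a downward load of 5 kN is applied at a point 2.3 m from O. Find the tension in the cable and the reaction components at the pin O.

T = 54.14 kN, O_x = 31.05 kN, O_y = 15.65 kN

ΣM about O: T·sin55°·4.6 − 55·3.5 − 5·2.3 = 0 → T = 204/(4.6·0.819152) = 54.1387 ≈ 54.14 kN.
ΣF_x = 0: O_x − T·cos55° = 0 → O_x = 54.1387 × 0.573576 = 31.05 kN.
ΣF_y = 0: O_y + T·sin55° − 55 − 5 = 0 → O_y = 60 − 54.1387 × 0.819152 = 15.65 kN.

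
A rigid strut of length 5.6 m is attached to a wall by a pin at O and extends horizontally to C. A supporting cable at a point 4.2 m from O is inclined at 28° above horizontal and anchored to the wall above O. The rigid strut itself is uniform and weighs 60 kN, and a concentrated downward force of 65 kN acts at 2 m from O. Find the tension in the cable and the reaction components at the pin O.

T = 151.1 kN, O_x = 133.4 kN, O_y = 54.05 kN

ΣM about O: T·sin28°·4.2 − 60·2.8 − 65·2 = 0 → T = 298/(4.2·0.469472) = 151.132 ≈ 151.1 kN.
ΣF_x = 0: O_x − T·cos28° = 0 → O_x = 151.132 × 0.882948 = 133.4 kN.
ΣF_y = 0: O_y + T·sin28° − 60 − 65 = 0 → O_y = 125 − 151.132 × 0.469472 = 54.05 kN.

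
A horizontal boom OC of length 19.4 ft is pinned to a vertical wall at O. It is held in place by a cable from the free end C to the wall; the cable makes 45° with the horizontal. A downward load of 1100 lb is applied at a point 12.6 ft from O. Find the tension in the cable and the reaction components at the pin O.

T = 1010 lb, O_x = 714.4 lb, O_y = 385.6 lb

ΣM about O: T·sin45°·19.4 − 1100·12.6 = 0 → T = 13860/(19.4·0.707107) = 1010.36 ≈ 1010 lb.
ΣF_x = 0: O_x − T·cos45° = 0 → O_x = 1010.36 × 0.707107 = 714.4 lb.
ΣF_y = 0: O_y + T·sin45° − 1100 = 0 → O_y = 1100 − 1010.36 × 0.707107 = 385.6 lb.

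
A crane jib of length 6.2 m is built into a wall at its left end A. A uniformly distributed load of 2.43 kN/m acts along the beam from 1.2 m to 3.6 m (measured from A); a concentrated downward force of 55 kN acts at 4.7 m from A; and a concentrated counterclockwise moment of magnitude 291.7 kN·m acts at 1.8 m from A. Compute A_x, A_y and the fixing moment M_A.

Resultant of the distributed load: 2.43 × 2.4 = 5.832 kN at 2.4 m from A.
ΣF_x = 0: A_x = 0.
ΣF_y = 0: A_y − 2.43·2.4 − 55 = 0 → A_y = 60.83 kN.
ΣM about A: M_A − (2.43·2.4)·2.4 − 55·4.7 + 291.7 = 0 → M_A = -19.20 kN·m.

A_x = 0, A_y = 60.83 kN, M_A = -19.20 kN·m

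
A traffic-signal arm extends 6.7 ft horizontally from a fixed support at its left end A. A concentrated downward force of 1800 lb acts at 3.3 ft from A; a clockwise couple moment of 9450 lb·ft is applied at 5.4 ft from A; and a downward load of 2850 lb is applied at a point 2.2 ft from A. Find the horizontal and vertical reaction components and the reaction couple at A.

A_x = 0, A_y = 4650 lb, M_A = 21660 lb·ft

ΣF_x = 0: A_x = 0.
ΣF_y = 0: A_y − 1800 − 2850 = 0 → A_y = 4650 lb.
ΣM about A: M_A − 1800·3.3 − 9450 − 2850·2.2 = 0 → M_A = 21660 lb·ft.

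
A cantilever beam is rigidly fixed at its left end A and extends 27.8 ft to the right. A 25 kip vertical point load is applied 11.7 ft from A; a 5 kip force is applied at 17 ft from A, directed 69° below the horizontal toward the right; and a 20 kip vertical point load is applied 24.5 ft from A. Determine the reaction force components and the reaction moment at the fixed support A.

ΣF_x = 0: A_x + 5·cos69° = 0 → A_x = -1.792 kip.
ΣF_y = 0: A_y − 25 − 5·sin69° − 20 = 0 → A_y = 49.67 kip.
ΣM about A: M_A − 25·11.7 − 5·sin69°·17 − 20·24.5 = 0 → M_A = 861.9 kip·ft.

A_x = -1.792 kip, A_y = 49.67 kip, M_A = 861.9 kip·ft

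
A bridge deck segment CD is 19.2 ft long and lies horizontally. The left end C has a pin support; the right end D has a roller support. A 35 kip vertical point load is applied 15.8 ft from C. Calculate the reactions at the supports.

ΣM about C: D_y·19.2 − 35·15.8 = 0 → D_y = 553/19.2 = 28.8021 ≈ 28.80 kip.
ΣF_y = 0: C_y + 28.8021 − 35 = 0 → C_y = 6.198 kip.
ΣF_x = 0: no horizontal applied forces, so C_x = 0.

C_x = 0, C_y = 6.198 kip, D_y = 28.80 kip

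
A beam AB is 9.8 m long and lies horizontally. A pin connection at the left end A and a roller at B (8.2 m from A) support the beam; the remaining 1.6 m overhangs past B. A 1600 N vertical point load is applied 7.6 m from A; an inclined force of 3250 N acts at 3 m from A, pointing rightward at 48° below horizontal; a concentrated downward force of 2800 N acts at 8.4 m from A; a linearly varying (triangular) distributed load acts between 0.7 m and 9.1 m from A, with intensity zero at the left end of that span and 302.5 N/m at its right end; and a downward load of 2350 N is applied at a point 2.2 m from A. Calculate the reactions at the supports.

Resultant of the triangular load: ½ × 302.5 × 8.4 = 1270.5 N, acting at 6.3 m from A (one-third of the span from the peak).
Taking moments about A: B_y·8.2 − 1600·7.6 − 3250·sin48°·3 − 2800·8.4 − (½·302.5·8.4)·6.3 − 2350·2.2 = 0 → B_y = 56099.8/8.2 = 6841.44 ≈ 6841 N.
ΣF_y = 0: A_y + 6841.44 − 1600 − 3250·sin48° − 2800 − ½·302.5·8.4 − 2350 = 0 → A_y = 3594 N.
ΣF_x = 0: A_x + 3250·cos48° = 0 → A_x = -2175 N.

A_x = -2175 N, A_y = 3594 N, B_y = 6841 N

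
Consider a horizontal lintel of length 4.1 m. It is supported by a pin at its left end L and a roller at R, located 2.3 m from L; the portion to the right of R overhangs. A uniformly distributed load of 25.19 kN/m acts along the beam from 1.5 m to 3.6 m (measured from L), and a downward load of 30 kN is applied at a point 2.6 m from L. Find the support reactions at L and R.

Resultant of the distributed load: 25.19 × 2.1 = 52.899 kN at 2.55 m from L.
ΣM about L: R_y·2.3 − (25.19·2.1)·2.55 − 30·2.6 = 0 → R_y = 212.89245/2.3 = 92.5619 ≈ 92.56 kN.
ΣF_y = 0: L_y + 92.5619 − 25.19·2.1 − 30 = 0 → L_y = -9.663 kN.
ΣF_x = 0: no horizontal applied forces, so L_x = 0.

L_x = 0, L_y = -9.663 kN, R_y = 92.56 kN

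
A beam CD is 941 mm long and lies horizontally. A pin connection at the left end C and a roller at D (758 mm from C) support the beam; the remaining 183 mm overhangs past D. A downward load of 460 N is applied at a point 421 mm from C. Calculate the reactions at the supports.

Taking moments about C: D_y·758 − 460·421 = 0 → D_y = 193660/758 = 255.488 ≈ 255.5 N.
ΣF_y = 0: C_y + 255.488 − 460 = 0 → C_y = 204.5 N.
ΣF_x = 0: no horizontal applied forces, so C_x = 0.

C_x = 0, C_y = 204.5 N, D_y = 255.5 N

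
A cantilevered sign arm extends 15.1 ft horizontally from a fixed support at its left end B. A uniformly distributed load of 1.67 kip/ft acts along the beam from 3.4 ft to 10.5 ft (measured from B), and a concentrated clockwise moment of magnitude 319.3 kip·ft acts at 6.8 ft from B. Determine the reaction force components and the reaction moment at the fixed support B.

Resultant of the distributed load: 1.67 × 7.1 = 11.857 kip at 6.95 ft from B.
ΣF_x = 0: B_x = 0.
ΣF_y = 0: B_y − 1.67·7.1 = 0 → B_y = 11.86 kip.
ΣM about B: M_B − (1.67·7.1)·6.95 − 319.3 = 0 → M_B = 401.7 kip·ft.

B_x = 0, B_y = 11.86 kip, M_B = 401.7 kip·ft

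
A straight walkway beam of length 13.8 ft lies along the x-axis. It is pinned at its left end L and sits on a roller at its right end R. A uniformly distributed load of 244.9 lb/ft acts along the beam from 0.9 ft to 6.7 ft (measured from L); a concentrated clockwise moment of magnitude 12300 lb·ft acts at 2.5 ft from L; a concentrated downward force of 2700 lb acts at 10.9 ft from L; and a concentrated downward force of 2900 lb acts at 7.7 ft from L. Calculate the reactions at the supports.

L_x = 0, L_y = 1987 lb, R_y = 5033 lb

Resultant of the distributed load: 244.9 × 5.8 = 1420.42 lb at 3.8 ft from L.
Moments about L: R_y·13.8 − (244.9·5.8)·3.8 − 12300 − 2700·10.9 − 2900·7.7 = 0 → R_y = 69457.596/13.8 = 5033.16 ≈ 5033 lb.
ΣF_y = 0: L_y + 5033.16 − 244.9·5.8 − 2700 − 2900 = 0 → L_y = 1987 lb.
ΣF_x = 0: no horizontal applied forces, so L_x = 0.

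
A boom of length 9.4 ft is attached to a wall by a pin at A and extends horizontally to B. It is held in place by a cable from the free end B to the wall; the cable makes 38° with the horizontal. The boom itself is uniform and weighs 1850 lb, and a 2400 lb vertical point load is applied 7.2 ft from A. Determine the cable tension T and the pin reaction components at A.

T = 4488 lb, A_x = 3537 lb, A_y = 1487 lb

ΣM about A: T·sin38°·9.4 − 1850·4.7 − 2400·7.2 = 0 → T = 25975/(9.4·0.615661) = 4488.34 ≈ 4488 lb.
ΣF_x = 0: A_x − T·cos38° = 0 → A_x = 4488.34 × 0.788011 = 3537 lb.
ΣF_y = 0: A_y + T·sin38° − 1850 − 2400 = 0 → A_y = 4250 − 4488.34 × 0.615661 = 1487 lb.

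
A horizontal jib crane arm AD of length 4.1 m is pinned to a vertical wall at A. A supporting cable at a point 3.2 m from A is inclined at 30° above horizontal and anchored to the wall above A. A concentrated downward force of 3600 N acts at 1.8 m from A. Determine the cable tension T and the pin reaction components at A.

T = 4050 N, A_x = 3507 N, A_y = 1575 N

ΣM about A: T·sin30°·3.2 − 3600·1.8 = 0 → T = 6480/(3.2·0.5) = 4050 N.
ΣF_x = 0: A_x − T·cos30° = 0 → A_x = 4050 × 0.866025 = 3507 N.
ΣF_y = 0: A_y + T·sin30° − 3600 = 0 → A_y = 3600 − 4050 × 0.5 = 1575 N.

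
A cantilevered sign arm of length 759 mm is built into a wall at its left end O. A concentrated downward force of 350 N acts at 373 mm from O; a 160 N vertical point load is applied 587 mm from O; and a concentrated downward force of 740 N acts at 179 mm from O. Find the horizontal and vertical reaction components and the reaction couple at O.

O_x = 0, O_y = 1250 N, M_O = 356900 N·mm

ΣF_x = 0: O_x = 0.
ΣF_y = 0: O_y − 350 − 160 − 740 = 0 → O_y = 1250 N.
ΣM about O: M_O − 350·373 − 160·587 − 740·179 = 0 → M_O = 356900 N·mm.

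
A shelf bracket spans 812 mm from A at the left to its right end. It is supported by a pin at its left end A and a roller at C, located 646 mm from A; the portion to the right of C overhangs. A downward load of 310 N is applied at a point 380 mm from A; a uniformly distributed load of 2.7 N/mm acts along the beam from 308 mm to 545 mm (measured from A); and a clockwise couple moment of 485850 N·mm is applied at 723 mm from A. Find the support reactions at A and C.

A_x = 0, A_y = -407.0 N, C_y = 1357 N

Resultant of the distributed load: 2.7 × 237 = 639.9 N at 426.5 mm from A.
Moments about A: C_y·646 − 310·380 − (2.7·237)·426.5 − 485850 = 0 → C_y = 876567.35/646 = 1356.92 ≈ 1357 N.
ΣF_y = 0: A_y + 1356.92 − 310 − 2.7·237 = 0 → A_y = -407.0 N.
ΣF_x = 0: no horizontal applied forces, so A_x = 0.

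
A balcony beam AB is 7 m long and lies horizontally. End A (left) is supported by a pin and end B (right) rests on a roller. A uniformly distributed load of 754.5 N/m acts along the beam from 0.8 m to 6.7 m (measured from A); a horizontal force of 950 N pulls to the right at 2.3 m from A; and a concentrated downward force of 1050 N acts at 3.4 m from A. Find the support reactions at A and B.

A_x = -950.0 N, A_y = 2607 N, B_y = 2895 N

Resultant of the distributed load: 754.5 × 5.9 = 4451.55 N at 3.75 m from A.
Moments about A: B_y·7 − (754.5·5.9)·3.75 − 1050·3.4 = 0 → B_y = 20263.3125/7 = 2894.76 ≈ 2895 N.
ΣF_y = 0: A_y + 2894.76 − 754.5·5.9 − 1050 = 0 → A_y = 2607 N.
ΣF_x = 0: A_x + 950 = 0 → A_x = -950.0 N.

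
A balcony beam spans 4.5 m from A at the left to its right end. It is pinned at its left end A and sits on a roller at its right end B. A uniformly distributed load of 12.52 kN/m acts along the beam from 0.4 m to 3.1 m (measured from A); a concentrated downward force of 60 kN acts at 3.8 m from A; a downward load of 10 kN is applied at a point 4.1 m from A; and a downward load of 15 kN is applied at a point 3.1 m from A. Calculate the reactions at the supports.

Resultant of the distributed load: 12.52 × 2.7 = 33.804 kN at 1.75 m from A.
Moments about A: B_y·4.5 − (12.52·2.7)·1.75 − 60·3.8 − 10·4.1 − 15·3.1 = 0 → B_y = 374.657/4.5 = 83.2571 ≈ 83.26 kN.
ΣF_y = 0: A_y + 83.2571 − 12.52·2.7 − 60 − 10 − 15 = 0 → A_y = 35.55 kN.
ΣF_x = 0: no horizontal applied forces, so A_x = 0.

A_x = 0, A_y = 35.55 kN, B_y = 83.26 kN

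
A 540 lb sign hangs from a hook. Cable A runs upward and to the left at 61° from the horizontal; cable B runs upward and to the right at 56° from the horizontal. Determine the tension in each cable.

T_A = 338.9 lb, T_B = 293.8 lb

ΣF_x = 0: −T_A·cos61° + T_B·cos56° = 0 → T_B = 0.866981·T_A.
ΣF_y = 0: T_A·sin61° + T_B·sin56° = 540.
Substitute: T_A·(0.87462 + 0.866981·0.829038) = 540 → T_A = 338.902 ≈ 338.9 lb.
Then T_B = 0.866981 × 338.902 = 293.8 lb.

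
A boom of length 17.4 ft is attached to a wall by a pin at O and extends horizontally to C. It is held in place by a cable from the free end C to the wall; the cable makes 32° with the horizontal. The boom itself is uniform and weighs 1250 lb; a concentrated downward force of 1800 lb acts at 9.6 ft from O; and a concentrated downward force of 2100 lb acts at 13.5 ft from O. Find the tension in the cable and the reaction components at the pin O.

T = 6128 lb, O_x = 5197 lb, O_y = 1903 lb

ΣM about O: T·sin32°·17.4 − 1250·8.7 − 1800·9.6 − 2100·13.5 = 0 → T = 56505/(17.4·0.529919) = 6128.13 ≈ 6128 lb.
ΣF_x = 0: O_x − T·cos32° = 0 → O_x = 6128.13 × 0.848048 = 5197 lb.
ΣF_y = 0: O_y + T·sin32° − 1250 − 1800 − 2100 = 0 → O_y = 5150 − 6128.13 × 0.529919 = 1903 lb.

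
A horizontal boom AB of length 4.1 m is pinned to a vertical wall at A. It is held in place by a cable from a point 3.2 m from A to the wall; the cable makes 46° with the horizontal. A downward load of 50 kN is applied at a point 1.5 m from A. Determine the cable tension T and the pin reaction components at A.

ΣM about A: T·sin46°·3.2 − 50·1.5 = 0 → T = 75/(3.2·0.71934) = 32.582 ≈ 32.58 kN.
ΣF_x = 0: A_x − T·cos46° = 0 → A_x = 32.582 × 0.694658 = 22.63 kN.
ΣF_y = 0: A_y + T·sin46° − 50 = 0 → A_y = 50 − 32.582 × 0.71934 = 26.56 kN.

T = 32.58 kN, A_x = 22.63 kN, A_y = 26.56 kN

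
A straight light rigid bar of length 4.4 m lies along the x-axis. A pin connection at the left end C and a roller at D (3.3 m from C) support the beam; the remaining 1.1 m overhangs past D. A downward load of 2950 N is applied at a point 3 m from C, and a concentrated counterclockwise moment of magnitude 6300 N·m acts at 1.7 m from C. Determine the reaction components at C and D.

C_x = 0, C_y = 2177 N, D_y = 772.7 N

Moments about C: D_y·3.3 − 2950·3 + 6300 = 0 → D_y = 2550/3.3 = 772.727 ≈ 772.7 N.
ΣF_y = 0: C_y + 772.727 − 2950 = 0 → C_y = 2177 N.
ΣF_x = 0: no horizontal applied forces, so C_x = 0.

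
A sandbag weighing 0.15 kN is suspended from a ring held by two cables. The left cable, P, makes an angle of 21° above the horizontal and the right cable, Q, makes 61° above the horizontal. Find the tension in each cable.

ΣF_x = 0: −T_P·cos21° + T_Q·cos61° = 0 → T_Q = 1.92566·T_P.
ΣF_y = 0: T_P·sin21° + T_Q·sin61° = 0.15.
Substitute: T_P·(0.358368 + 1.92566·0.87462) = 0.15 → T_P = 0.0734362 ≈ 0.07344 kN.
Then T_Q = 1.92566 × 0.0734362 = 0.1414 kN.

T_P = 0.07344 kN, T_Q = 0.1414 kN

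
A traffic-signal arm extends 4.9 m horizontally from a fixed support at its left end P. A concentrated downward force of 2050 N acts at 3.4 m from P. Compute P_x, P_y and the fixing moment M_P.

ΣF_x = 0: P_x = 0.
ΣF_y = 0: P_y − 2050 = 0 → P_y = 2050 N.
ΣM about P: M_P − 2050·3.4 = 0 → M_P = 6970 N·m.

P_x = 0, P_y = 2050 N, M_P = 6970 N·m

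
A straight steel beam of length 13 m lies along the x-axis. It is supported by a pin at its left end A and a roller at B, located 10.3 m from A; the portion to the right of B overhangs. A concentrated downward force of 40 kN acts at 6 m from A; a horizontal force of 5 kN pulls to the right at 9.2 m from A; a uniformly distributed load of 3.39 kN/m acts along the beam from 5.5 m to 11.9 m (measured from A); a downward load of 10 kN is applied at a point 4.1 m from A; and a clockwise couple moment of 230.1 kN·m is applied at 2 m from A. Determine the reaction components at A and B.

A_x = -5.000 kN, A_y = 3.749 kN, B_y = 67.95 kN

Resultant of the distributed load: 3.39 × 6.4 = 21.696 kN at 8.7 m from A.
ΣM about A: B_y·10.3 − 40·6 − (3.39·6.4)·8.7 − 10·4.1 − 230.1 = 0 → B_y = 699.8552/10.3 = 67.9471 ≈ 67.95 kN.
ΣF_y = 0: A_y + 67.9471 − 40 − 3.39·6.4 − 10 = 0 → A_y = 3.749 kN.
ΣF_x = 0: A_x + 5 = 0 → A_x = -5.000 kN.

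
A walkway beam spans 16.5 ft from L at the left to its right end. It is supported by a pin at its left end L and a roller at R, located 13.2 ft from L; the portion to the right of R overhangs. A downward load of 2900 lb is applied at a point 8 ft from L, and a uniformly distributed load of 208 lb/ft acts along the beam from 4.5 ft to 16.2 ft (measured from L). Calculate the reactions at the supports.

L_x = 0, L_y = 1668 lb, R_y = 3666 lb

Resultant of the distributed load: 208 × 11.7 = 2433.6 lb at 10.35 ft from L.
Taking moments about L: R_y·13.2 − 2900·8 − (208·11.7)·10.35 = 0 → R_y = 48387.76/13.2 = 3665.74 ≈ 3666 lb.
ΣF_y = 0: L_y + 3665.74 − 2900 − 208·11.7 = 0 → L_y = 1668 lb.
ΣF_x = 0: no horizontal applied forces, so L_x = 0.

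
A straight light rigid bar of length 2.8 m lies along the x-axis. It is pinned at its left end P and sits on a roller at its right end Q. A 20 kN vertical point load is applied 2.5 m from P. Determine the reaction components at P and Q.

P_x = 0, P_y = 2.143 kN, Q_y = 17.86 kN

ΣM about P: Q_y·2.8 − 20·2.5 = 0 → Q_y = 50/2.8 = 17.8571 ≈ 17.86 kN.
ΣF_y = 0: P_y + 17.8571 − 20 = 0 → P_y = 2.143 kN.
ΣF_x = 0: no horizontal applied forces, so P_x = 0.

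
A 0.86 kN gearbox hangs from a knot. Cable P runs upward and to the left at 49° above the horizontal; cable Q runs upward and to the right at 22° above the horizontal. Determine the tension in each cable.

ΣF_x = 0: −T_P·cos49° + T_Q·cos22° = 0 → T_Q = 0.707582·T_P.
ΣF_y = 0: T_P·sin49° + T_Q·sin22° = 0.86.
Substitute: T_P·(0.75471 + 0.707582·0.374607) = 0.86 → T_P = 0.843323 ≈ 0.8433 kN.
Then T_Q = 0.707582 × 0.843323 = 0.5967 kN.

T_P = 0.8433 kN, T_Q = 0.5967 kN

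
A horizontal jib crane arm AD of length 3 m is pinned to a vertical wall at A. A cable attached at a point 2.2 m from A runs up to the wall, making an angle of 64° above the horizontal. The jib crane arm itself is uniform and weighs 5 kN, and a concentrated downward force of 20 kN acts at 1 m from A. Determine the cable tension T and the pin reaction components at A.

T = 13.91 kN, A_x = 6.097 kN, A_y = 12.50 kN

ΣM about A: T·sin64°·2.2 − 5·1.5 − 20·1 = 0 → T = 27.5/(2.2·0.898794) = 13.9075 ≈ 13.91 kN.
ΣF_x = 0: A_x − T·cos64° = 0 → A_x = 13.9075 × 0.438371 = 6.097 kN.
ΣF_y = 0: A_y + T·sin64° − 5 − 20 = 0 → A_y = 25 − 13.9075 × 0.898794 = 12.50 kN.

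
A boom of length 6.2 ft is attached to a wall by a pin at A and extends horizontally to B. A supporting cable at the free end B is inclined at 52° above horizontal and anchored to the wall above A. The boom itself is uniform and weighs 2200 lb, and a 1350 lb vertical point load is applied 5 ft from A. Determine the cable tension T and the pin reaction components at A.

ΣM about A: T·sin52°·6.2 − 2200·3.1 − 1350·5 = 0 → T = 13570/(6.2·0.788011) = 2777.51 ≈ 2778 lb.
ΣF_x = 0: A_x − T·cos52° = 0 → A_x = 2777.51 × 0.615661 = 1710 lb.
ΣF_y = 0: A_y + T·sin52° − 2200 − 1350 = 0 → A_y = 3550 − 2777.51 × 0.788011 = 1361 lb.

T = 2778 lb, A_x = 1710 lb, A_y = 1361 lb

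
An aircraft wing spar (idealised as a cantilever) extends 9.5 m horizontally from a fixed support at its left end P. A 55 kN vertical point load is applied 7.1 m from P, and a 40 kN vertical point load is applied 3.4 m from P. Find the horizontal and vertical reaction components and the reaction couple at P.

ΣF_x = 0: P_x = 0.
ΣF_y = 0: P_y − 55 − 40 = 0 → P_y = 95.00 kN.
ΣM about P: M_P − 55·7.1 − 40·3.4 = 0 → M_P = 526.5 kN·m.

P_x = 0, P_y = 95.00 kN, M_P = 526.5 kN·m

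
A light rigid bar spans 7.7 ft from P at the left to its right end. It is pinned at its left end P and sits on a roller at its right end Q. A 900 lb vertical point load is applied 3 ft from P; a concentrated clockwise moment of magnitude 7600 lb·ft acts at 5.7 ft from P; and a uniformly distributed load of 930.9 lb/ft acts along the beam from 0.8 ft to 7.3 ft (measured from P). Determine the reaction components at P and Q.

Resultant of the distributed load: 930.9 × 6.5 = 6050.85 lb at 4.05 ft from P.
ΣM about P: Q_y·7.7 − 900·3 − 7600 − (930.9·6.5)·4.05 = 0 → Q_y = 34805.9425/7.7 = 4520.25 ≈ 4520 lb.
ΣF_y = 0: P_y + 4520.25 − 900 − 930.9·6.5 = 0 → P_y = 2431 lb.
ΣF_x = 0: no horizontal applied forces, so P_x = 0.

P_x = 0, P_y = 2431 lb, Q_y = 4520 lb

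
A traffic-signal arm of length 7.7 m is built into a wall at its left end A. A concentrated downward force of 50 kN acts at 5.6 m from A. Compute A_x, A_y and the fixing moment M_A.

ΣF_x = 0: A_x = 0.
ΣF_y = 0: A_y − 50 = 0 → A_y = 50.00 kN.
ΣM about A: M_A − 50·5.6 = 0 → M_A = 280.0 kN·m.

A_x = 0, A_y = 50.00 kN, M_A = 280.0 kN·m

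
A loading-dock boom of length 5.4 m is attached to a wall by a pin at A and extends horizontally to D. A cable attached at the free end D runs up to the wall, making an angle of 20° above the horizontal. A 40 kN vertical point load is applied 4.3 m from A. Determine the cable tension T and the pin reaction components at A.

ΣM about A: T·sin20°·5.4 − 40·4.3 = 0 → T = 172/(5.4·0.34202) = 93.1286 ≈ 93.13 kN.
ΣF_x = 0: A_x − T·cos20° = 0 → A_x = 93.1286 × 0.939693 = 87.51 kN.
ΣF_y = 0: A_y + T·sin20° − 40 = 0 → A_y = 40 − 93.1286 × 0.34202 = 8.148 kN.

T = 93.13 kN, A_x = 87.51 kN, A_y = 8.148 kN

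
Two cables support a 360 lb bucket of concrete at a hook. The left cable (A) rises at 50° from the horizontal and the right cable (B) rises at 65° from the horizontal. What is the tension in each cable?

T_A = 167.9 lb, T_B = 255.3 lb

ΣF_x = 0: −T_A·cos50° + T_B·cos65° = 0 → T_B = 1.52097·T_A.
ΣF_y = 0: T_A·sin50° + T_B·sin65° = 360.
Substitute: T_A·(0.766044 + 1.52097·0.906308) = 360 → T_A = 167.87 ≈ 167.9 lb.
Then T_B = 1.52097 × 167.87 = 255.3 lb.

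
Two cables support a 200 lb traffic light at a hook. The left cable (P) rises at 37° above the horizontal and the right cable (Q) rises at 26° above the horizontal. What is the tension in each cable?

T_P = 201.7 lb, T_Q = 179.3 lb

ΣF_x = 0: −T_P·cos37° + T_Q·cos26° = 0 → T_Q = 0.888563·T_P.
ΣF_y = 0: T_P·sin37° + T_Q·sin26° = 200.
Substitute: T_P·(0.601815 + 0.888563·0.438371) = 200 → T_P = 201.748 ≈ 201.7 lb.
Then T_Q = 0.888563 × 201.748 = 179.3 lb.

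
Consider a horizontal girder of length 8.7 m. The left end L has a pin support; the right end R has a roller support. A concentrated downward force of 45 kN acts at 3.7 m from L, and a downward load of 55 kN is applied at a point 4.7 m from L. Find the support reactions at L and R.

L_x = 0, L_y = 51.15 kN, R_y = 48.85 kN

Taking moments about L: R_y·8.7 − 45·3.7 − 55·4.7 = 0 → R_y = 425/8.7 = 48.8506 ≈ 48.85 kN.
ΣF_y = 0: L_y + 48.8506 − 45 − 55 = 0 → L_y = 51.15 kN.
ΣF_x = 0: no horizontal applied forces, so L_x = 0.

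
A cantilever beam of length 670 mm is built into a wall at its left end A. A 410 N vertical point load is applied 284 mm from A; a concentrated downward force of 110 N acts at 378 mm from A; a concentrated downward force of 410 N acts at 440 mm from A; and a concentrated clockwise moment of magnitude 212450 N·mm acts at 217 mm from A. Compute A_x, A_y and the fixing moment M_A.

A_x = 0, A_y = 930.0 N, M_A = 550900 N·mm

ΣF_x = 0: A_x = 0.
ΣF_y = 0: A_y − 410 − 110 − 410 = 0 → A_y = 930.0 N.
ΣM about A: M_A − 410·284 − 110·378 − 410·440 − 212450 = 0 → M_A = 550900 N·mm.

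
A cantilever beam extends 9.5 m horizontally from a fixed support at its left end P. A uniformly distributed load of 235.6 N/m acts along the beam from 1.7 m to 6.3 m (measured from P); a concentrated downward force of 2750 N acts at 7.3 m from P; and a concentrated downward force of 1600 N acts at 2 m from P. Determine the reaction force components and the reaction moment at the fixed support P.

P_x = 0, P_y = 5434 N, M_P = 27610 N·m

Resultant of the distributed load: 235.6 × 4.6 = 1083.76 N at 4 m from P.
ΣF_x = 0: P_x = 0.
ΣF_y = 0: P_y − 235.6·4.6 − 2750 − 1600 = 0 → P_y = 5434 N.
ΣM about P: M_P − (235.6·4.6)·4 − 2750·7.3 − 1600·2 = 0 → M_P = 27610 N·m.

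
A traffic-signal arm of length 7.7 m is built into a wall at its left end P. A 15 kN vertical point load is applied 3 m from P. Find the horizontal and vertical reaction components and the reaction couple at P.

ΣF_x = 0: P_x = 0.
ΣF_y = 0: P_y − 15 = 0 → P_y = 15.00 kN.
ΣM about P: M_P − 15·3 = 0 → M_P = 45.00 kN·m.

P_x = 0, P_y = 15.00 kN, M_P = 45.00 kN·m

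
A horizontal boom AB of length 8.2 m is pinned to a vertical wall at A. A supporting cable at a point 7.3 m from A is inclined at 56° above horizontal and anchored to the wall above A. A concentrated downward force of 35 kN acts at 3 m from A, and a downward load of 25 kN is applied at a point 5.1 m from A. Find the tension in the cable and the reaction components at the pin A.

ΣM about A: T·sin56°·7.3 − 35·3 − 25·5.1 = 0 → T = 232.5/(7.3·0.829038) = 38.4172 ≈ 38.42 kN.
ΣF_x = 0: A_x − T·cos56° = 0 → A_x = 38.4172 × 0.559193 = 21.48 kN.
ΣF_y = 0: A_y + T·sin56° − 35 − 25 = 0 → A_y = 60 − 38.4172 × 0.829038 = 28.15 kN.

T = 38.42 kN, A_x = 21.48 kN, A_y = 28.15 kN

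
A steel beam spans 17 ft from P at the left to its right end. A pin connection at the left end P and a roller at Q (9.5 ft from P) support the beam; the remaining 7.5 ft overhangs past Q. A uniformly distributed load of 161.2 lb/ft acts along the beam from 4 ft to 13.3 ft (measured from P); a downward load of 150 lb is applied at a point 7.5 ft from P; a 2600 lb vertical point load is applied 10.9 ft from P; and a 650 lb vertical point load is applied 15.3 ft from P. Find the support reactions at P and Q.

Resultant of the distributed load: 161.2 × 9.3 = 1499.16 lb at 8.65 ft from P.
Moments about P: Q_y·9.5 − (161.2·9.3)·8.65 − 150·7.5 − 2600·10.9 − 650·15.3 = 0 → Q_y = 52377.734/9.5 = 5513.45 ≈ 5513 lb.
ΣF_y = 0: P_y + 5513.45 − 161.2·9.3 − 150 − 2600 − 650 = 0 → P_y = -614.3 lb.
ΣF_x = 0: no horizontal applied forces, so P_x = 0.

P_x = 0, P_y = -614.3 lb, Q_y = 5513 lb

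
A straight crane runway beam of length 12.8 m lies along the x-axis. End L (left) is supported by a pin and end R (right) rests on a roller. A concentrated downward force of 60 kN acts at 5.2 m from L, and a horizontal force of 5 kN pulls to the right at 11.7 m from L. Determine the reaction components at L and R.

ΣM about L: R_y·12.8 − 60·5.2 = 0 → R_y = 312/12.8 = 24.375 ≈ 24.38 kN.
ΣF_y = 0: L_y + 24.375 − 60 = 0 → L_y = 35.62 kN.
ΣF_x = 0: L_x + 5 = 0 → L_x = -5.000 kN.

L_x = -5.000 kN, L_y = 35.62 kN, R_y = 24.38 kN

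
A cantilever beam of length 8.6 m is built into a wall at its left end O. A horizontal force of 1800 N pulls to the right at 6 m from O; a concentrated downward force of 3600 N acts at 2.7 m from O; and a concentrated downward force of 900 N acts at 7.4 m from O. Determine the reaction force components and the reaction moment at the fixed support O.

O_x = -1800 N, O_y = 4500 N, M_O = 16380 N·m

ΣF_x = 0: O_x + 1800 = 0 → O_x = -1800 N.
ΣF_y = 0: O_y − 3600 − 900 = 0 → O_y = 4500 N.
ΣM about O: M_O − 3600·2.7 − 900·7.4 = 0 → M_O = 16380 N·m.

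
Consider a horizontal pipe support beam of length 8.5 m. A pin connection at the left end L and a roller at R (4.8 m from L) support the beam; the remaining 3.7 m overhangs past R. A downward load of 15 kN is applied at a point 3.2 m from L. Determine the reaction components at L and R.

Taking moments about L: R_y·4.8 − 15·3.2 = 0 → R_y = 48/4.8 = 10.00 kN.
ΣF_y = 0: L_y + 10 − 15 = 0 → L_y = 5.000 kN.
ΣF_x = 0: no horizontal applied forces, so L_x = 0.

L_x = 0, L_y = 5.000 kN, R_y = 10.00 kN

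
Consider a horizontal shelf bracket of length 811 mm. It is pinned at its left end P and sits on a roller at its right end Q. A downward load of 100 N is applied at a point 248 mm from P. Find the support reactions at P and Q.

Taking moments about P: Q_y·811 − 100·248 = 0 → Q_y = 24800/811 = 30.5795 ≈ 30.58 N.
ΣF_y = 0: P_y + 30.5795 − 100 = 0 → P_y = 69.42 N.
ΣF_x = 0: no horizontal applied forces, so P_x = 0.

P_x = 0, P_y = 69.42 N, Q_y = 30.58 N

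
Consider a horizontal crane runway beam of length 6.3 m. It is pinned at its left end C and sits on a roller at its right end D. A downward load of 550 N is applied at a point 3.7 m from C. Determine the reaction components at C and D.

C_x = 0, C_y = 227.0 N, D_y = 323.0 N

ΣM about C: D_y·6.3 − 550·3.7 = 0 → D_y = 2035/6.3 = 323.016 ≈ 323.0 N.
ΣF_y = 0: C_y + 323.016 − 550 = 0 → C_y = 227.0 N.
ΣF_x = 0: no horizontal applied forces, so C_x = 0.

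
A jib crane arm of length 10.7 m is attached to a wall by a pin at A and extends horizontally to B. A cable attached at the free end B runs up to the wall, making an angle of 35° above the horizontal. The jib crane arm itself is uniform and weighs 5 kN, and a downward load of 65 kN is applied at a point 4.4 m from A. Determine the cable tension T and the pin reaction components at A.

ΣM about A: T·sin35°·10.7 − 5·5.35 − 65·4.4 = 0 → T = 312.75/(10.7·0.573576) = 50.9592 ≈ 50.96 kN.
ΣF_x = 0: A_x − T·cos35° = 0 → A_x = 50.9592 × 0.819152 = 41.74 kN.
ΣF_y = 0: A_y + T·sin35° − 5 − 65 = 0 → A_y = 70 − 50.9592 × 0.573576 = 40.77 kN.

T = 50.96 kN, A_x = 41.74 kN, A_y = 40.77 kN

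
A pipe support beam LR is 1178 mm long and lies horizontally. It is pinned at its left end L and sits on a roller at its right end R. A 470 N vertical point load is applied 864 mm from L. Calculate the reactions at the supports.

ΣM about L: R_y·1178 − 470·864 = 0 → R_y = 406080/1178 = 344.72 ≈ 344.7 N.
ΣF_y = 0: L_y + 344.72 − 470 = 0 → L_y = 125.3 N.
ΣF_x = 0: no horizontal applied forces, so L_x = 0.

L_x = 0, L_y = 125.3 N, R_y = 344.7 N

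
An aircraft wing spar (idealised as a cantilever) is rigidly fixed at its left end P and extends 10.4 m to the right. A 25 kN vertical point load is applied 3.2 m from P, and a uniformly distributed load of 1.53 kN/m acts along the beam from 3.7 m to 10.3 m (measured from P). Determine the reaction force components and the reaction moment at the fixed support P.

P_x = 0, P_y = 35.10 kN, M_P = 150.7 kN·m

Resultant of the distributed load: 1.53 × 6.6 = 10.098 kN at 7 m from P.
ΣF_x = 0: P_x = 0.
ΣF_y = 0: P_y − 25 − 1.53·6.6 = 0 → P_y = 35.10 kN.
ΣM about P: M_P − 25·3.2 − (1.53·6.6)·7 = 0 → M_P = 150.7 kN·m.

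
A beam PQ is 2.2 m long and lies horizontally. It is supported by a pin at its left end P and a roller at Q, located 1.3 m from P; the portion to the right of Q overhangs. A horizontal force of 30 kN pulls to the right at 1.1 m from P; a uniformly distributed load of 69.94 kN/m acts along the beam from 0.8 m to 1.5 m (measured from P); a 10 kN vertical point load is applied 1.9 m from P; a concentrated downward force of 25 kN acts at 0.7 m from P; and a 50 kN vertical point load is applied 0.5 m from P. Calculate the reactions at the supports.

P_x = -30.00 kN, P_y = 43.34 kN, Q_y = 90.62 kN

Resultant of the distributed load: 69.94 × 0.7 = 48.958 kN at 1.15 m from P.
ΣM about P: Q_y·1.3 − (69.94·0.7)·1.15 − 10·1.9 − 25·0.7 − 50·0.5 = 0 → Q_y = 117.8017/1.3 = 90.6167 ≈ 90.62 kN.
ΣF_y = 0: P_y + 90.6167 − 69.94·0.7 − 10 − 25 − 50 = 0 → P_y = 43.34 kN.
ΣF_x = 0: P_x + 30 = 0 → P_x = -30.00 kN.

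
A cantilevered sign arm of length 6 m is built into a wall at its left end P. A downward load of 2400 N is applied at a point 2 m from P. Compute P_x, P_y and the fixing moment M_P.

ΣF_x = 0: P_x = 0.
ΣF_y = 0: P_y − 2400 = 0 → P_y = 2400 N.
ΣM about P: M_P − 2400·2 = 0 → M_P = 4800 N·m.

P_x = 0, P_y = 2400 N, M_P = 4800 N·m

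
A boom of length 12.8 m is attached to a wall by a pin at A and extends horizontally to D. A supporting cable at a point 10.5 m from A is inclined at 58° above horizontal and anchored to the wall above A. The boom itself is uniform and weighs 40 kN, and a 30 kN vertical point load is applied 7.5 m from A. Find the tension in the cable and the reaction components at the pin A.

ΣM about A: T·sin58°·10.5 − 40·6.4 − 30·7.5 = 0 → T = 481/(10.5·0.848048) = 54.0176 ≈ 54.02 kN.
ΣF_x = 0: A_x − T·cos58° = 0 → A_x = 54.0176 × 0.529919 = 28.62 kN.
ΣF_y = 0: A_y + T·sin58° − 40 − 30 = 0 → A_y = 70 − 54.0176 × 0.848048 = 24.19 kN.

T = 54.02 kN, A_x = 28.62 kN, A_y = 24.19 kN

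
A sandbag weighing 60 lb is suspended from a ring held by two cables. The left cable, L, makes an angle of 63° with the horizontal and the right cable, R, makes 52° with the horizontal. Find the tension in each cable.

ΣF_x = 0: −T_L·cos63° + T_R·cos52° = 0 → T_R = 0.737403·T_L.
ΣF_y = 0: T_L·sin63° + T_R·sin52° = 60.
Substitute: T_L·(0.891007 + 0.737403·0.788011) = 60 → T_L = 40.7584 ≈ 40.76 lb.
Then T_R = 0.737403 × 40.7584 = 30.06 lb.

T_L = 40.76 lb, T_R = 30.06 lb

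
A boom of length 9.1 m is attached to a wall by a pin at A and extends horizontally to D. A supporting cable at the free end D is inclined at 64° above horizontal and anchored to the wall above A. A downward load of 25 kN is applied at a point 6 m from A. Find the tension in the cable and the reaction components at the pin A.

T = 18.34 kN, A_x = 8.040 kN, A_y = 8.516 kN

ΣM about A: T·sin64°·9.1 − 25·6 = 0 → T = 150/(9.1·0.898794) = 18.3396 ≈ 18.34 kN.
ΣF_x = 0: A_x − T·cos64° = 0 → A_x = 18.3396 × 0.438371 = 8.040 kN.
ΣF_y = 0: A_y + T·sin64° − 25 = 0 → A_y = 25 − 18.3396 × 0.898794 = 8.516 kN.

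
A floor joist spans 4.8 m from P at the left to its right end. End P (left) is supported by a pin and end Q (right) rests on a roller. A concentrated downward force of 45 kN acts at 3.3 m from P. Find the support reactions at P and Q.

P_x = 0, P_y = 14.06 kN, Q_y = 30.94 kN

Moments about P: Q_y·4.8 − 45·3.3 = 0 → Q_y = 148.5/4.8 = 30.9375 ≈ 30.94 kN.
ΣF_y = 0: P_y + 30.9375 − 45 = 0 → P_y = 14.06 kN.
ΣF_x = 0: no horizontal applied forces, so P_x = 0.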